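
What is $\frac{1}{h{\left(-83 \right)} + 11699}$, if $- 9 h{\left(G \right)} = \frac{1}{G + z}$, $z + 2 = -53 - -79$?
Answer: $\frac{531}{6212170} \approx 8.5477 \cdot 10^{-5}$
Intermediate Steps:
$z = 24$ ($z = -2 - -26 = -2 + \left(-53 + 79\right) = -2 + 26 = 24$)
$h{\left(G \right)} = - \frac{1}{9 \left(24 + G\right)}$ ($h{\left(G \right)} = - \frac{1}{9 \left(G + 24\right)} = - \frac{1}{9 \left(24 + G\right)}$)
$\frac{1}{h{\left(-83 \right)} + 11699} = \frac{1}{- \frac{1}{216 + 9 \left(-83\right)} + 11699} = \frac{1}{- \frac{1}{216 - 747} + 11699} = \frac{1}{- \frac{1}{-531} + 11699} = \frac{1}{\left(-1\right) \left(- \frac{1}{531}\right) + 11699} = \frac{1}{\frac{1}{531} + 11699} = \frac{1}{\frac{6212170}{531}} = \frac{531}{6212170}$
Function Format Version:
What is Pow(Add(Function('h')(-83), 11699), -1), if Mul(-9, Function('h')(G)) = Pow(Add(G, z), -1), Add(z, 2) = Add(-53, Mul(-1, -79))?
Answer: Rational(531, 6212170) ≈ 8.5477e-5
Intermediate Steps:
z = 24 (z = Add(-2, Add(-53, Mul(-1, -79))) = Add(-2, Add(-53, 79)) = Add(-2, 26) = 24)
Function('h')(G) = Mul(Rational(-1, 9), Pow(Add(24, G), -1)) (Function('h')(G) = Mul(Rational(-1, 9), Pow(Add(G, 24), -1)) = Mul(Rational(-1, 9), Pow(Add(24, G), -1)))
Pow(Add(Function('h')(-83), 11699), -1) = Pow(Add(Mul(-1, Pow(Add(216, Mul(9, -83)), -1)), 11699), -1) = Pow(Add(Mul(-1, Pow(Add(216, -747), -1)), 11699), -1) = Pow(Add(Mul(-1, Pow(-531, -1)), 11699), -1) = Pow(Add(Mul(-1, Rational(-1, 531)), 11699), -1) = Pow(Add(Rational(1, 531), 11699), -1) = Pow(Rational(6212170, 531), -1) = Rational(531, 6212170)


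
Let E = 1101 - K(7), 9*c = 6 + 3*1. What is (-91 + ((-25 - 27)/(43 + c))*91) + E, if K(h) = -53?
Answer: 10510/11 ≈ 955.45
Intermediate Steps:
c = 1 (c = (6 + 3*1)/9 = (6 + 3)/9 = (⅑)*9 = 1)
E = 1154 (E = 1101 - 1*(-53) = 1101 + 53 = 1154)
(-91 + ((-25 - 27)/(43 + c))*91) + E = (-91 + ((-25 - 27)/(43 + 1))*91) + 1154 = (-91 - 52/44*91) + 1154 = (-91 - 52*1/44*91) + 1154 = (-91 - 13/11*91) + 1154 = (-91 - 1183/11) + 1154 = -2184/11 + 1154 = 10510/11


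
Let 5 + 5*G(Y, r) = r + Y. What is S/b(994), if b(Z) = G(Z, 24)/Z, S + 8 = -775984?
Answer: -3856680240/1013 ≈ -3.8072e+6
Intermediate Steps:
G(Y, r) = -1 + Y/5 + r/5 (G(Y, r) = -1 + (r + Y)/5 = -1 + (Y + r)/5 = -1 + (Y/5 + r/5) = -1 + Y/5 + r/5)
S = -775992 (S = -8 - 775984 = -775992)
b(Z) = (19/5 + Z/5)/Z (b(Z) = (-1 + Z/5 + (1/5)*24)/Z = (-1 + Z/5 + 24/5)/Z = (19/5 + Z/5)/Z)
S/b(994) = -775992*4970/(19 + 994) = -775992/((1/5)*(1/994)*1013) = -775992/1013/4970 = -775992*4970/1013 = -3856680240/1013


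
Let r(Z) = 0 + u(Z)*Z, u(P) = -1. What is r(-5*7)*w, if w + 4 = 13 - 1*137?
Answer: -4480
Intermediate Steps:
w = -128 (w = -4 + (13 - 1*137) = -4 + (13 - 137) = -4 - 124 = -128)
r(Z) = -Z (r(Z) = 0 - Z = -Z)
r(-5*7)*w = -(-5)*7*(-128) = -1*(-35)*(-128) = 35*(-128) = -4480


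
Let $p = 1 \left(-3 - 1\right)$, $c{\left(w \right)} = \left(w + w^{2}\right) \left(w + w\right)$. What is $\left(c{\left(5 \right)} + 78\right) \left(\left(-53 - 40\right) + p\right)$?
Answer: $-36666$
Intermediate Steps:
$c{\left(w \right)} = 2 w \left(w + w^{2}\right)$ ($c{\left(w \right)} = \left(w + w^{2}\right) 2 w = 2 w \left(w + w^{2}\right)$)
$p = -4$ ($p = 1 \left(-4\right) = -4$)
$\left(c{\left(5 \right)} + 78\right) \left(\left(-53 - 40\right) + p\right) = \left(2 \cdot 5^{2} \left(1 + 5\right) + 78\right) \left(\left(-53 - 40\right) - 4\right) = \left(2 \cdot 25 \cdot 6 + 78\right) \left(-93 - 4\right) = \left(300 + 78\right) \left(-97\right) = 378 \left(-97\right) = -36666$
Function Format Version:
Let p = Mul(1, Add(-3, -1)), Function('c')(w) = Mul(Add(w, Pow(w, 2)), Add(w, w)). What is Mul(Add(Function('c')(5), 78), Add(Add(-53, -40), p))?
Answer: -36666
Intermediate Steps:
Function('c')(w) = Mul(2, w, Add(w, Pow(w, 2))) (Function('c')(w) = Mul(Add(w, Pow(w, 2)), Mul(2, w)) = Mul(2, w, Add(w, Pow(w, 2))))
p = -4 (p = Mul(1, -4) = -4)
Mul(Add(Function('c')(5), 78), Add(Add(-53, -40), p)) = Mul(Add(Mul(2, Pow(5, 2), Add(1, 5)), 78), Add(Add(-53, -40), -4)) = Mul(Add(Mul(2, 25, 6), 78), Add(-93, -4)) = Mul(Add(300, 78), -97) = Mul(378, -97) = -36666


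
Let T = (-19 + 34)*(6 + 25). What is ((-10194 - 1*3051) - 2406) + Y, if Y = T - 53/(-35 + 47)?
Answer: -182285/12 ≈ -15190.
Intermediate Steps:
T = 465 (T = 15*31 = 465)
Y = 5527/12 (Y = 465 - 53/(-35 + 47) = 465 - 53/12 = 5527/12 ≈ 460.58)
((-10194 - 1*3051) - 2406) + Y = ((-10194 - 1*3051) - 2406) + 5527/12 = ((-10194 - 3051) - 2406) + 5527/12 = (-13245 - 2406) + 5527/12 = -15651 + 5527/12 = -182285/12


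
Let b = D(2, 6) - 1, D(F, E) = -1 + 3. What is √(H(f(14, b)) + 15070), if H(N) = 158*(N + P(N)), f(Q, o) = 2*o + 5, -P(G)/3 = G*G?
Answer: 5*I*√282 ≈ 83.964*I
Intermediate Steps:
P(G) = -3*G² (P(G) = -3*G*G = -3*G²)
D(F, E) = 2
b = 1 (b = 2 - 1 = 1)
f(Q, o) = 5 + 2*o
H(N) = -474*N² + 158*N (H(N) = 158*(N - 3*N²) = -474*N² + 158*N)
√(H(f(14, b)) + 15070) = √(158*(5 + 2*1)*(1 - 3*(5 + 2*1)) + 15070) = √(158*(5 + 2)*(1 - 3*(5 + 2)) + 15070) = √(158*7*(1 - 3*7) + 15070) = √(158*7*(1 - 21) + 15070) = √(158*7*(-20) + 15070) = √(-22120 + 15070) = √(-7050) = 5*I*√282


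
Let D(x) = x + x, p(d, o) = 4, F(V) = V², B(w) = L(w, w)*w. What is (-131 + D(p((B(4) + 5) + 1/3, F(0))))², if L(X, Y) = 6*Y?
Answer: 15129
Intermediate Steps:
B(w) = 6*w² (B(w) = (6*w)*w = 6*w²)
D(x) = 2*x
(-131 + D(p((B(4) + 5) + 1/3, F(0))))² = (-131 + 2*4)² = (-131 + 8)² = (-123)² = 15129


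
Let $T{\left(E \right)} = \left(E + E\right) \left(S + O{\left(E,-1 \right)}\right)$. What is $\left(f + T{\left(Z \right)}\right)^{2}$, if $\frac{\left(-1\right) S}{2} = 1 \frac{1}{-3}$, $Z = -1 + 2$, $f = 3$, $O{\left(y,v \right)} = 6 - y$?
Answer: $\frac{1849}{9} \approx 205.44$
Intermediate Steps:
$Z = 1$
$S = \frac{2}{3}$ ($S = - 2 \cdot 1 \frac{1}{-3} = - 2 \cdot 1 \left(- \frac{1}{3}\right) = \left(-2\right) \left(- \frac{1}{3}\right) = \frac{2}{3} \approx 0.66667$)
$T{\left(E \right)} = 2 E \left(\frac{20}{3} - E\right)$ ($T{\left(E \right)} = \left(E + E\right) \left(\frac{2}{3} - \left(-6 + E\right)\right) = 2 E \left(\frac{20}{3} - E\right)$)
$\left(f + T{\left(Z \right)}\right)^{2} = \left(3 + \frac{2}{3} \cdot 1 \left(20 - 3\right)\right)^{2} = \left(3 + \frac{2}{3} \cdot 1 \cdot 17\right)^{2} = \left(3 + \frac{34}{3}\right)^{2} = \left(\frac{43}{3}\right)^{2} = \frac{1849}{9}$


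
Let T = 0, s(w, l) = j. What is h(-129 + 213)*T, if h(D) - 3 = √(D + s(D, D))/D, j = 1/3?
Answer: 0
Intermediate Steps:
j = ⅓ ≈ 0.33333
s(w, l) = ⅓
h(D) = 3 + √(⅓ + D)/D (h(D) = 3 + √(D + ⅓)/D = 3 + √(⅓ + D)/D)
h(-129 + 213)*T = (3 + √(3 + 9*(-129 + 213))/(3*(-129 + 213)))*0 = (3 + (⅓)*√(3 + 9*84)/84)*0 = (3 + (⅓)*(1/84)*√(3 + 756))*0 = (3 + (⅓)*(1/84)*√759)*0 = (3 + √759/252)*0 = 0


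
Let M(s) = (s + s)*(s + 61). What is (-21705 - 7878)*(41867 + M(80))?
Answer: -1905943941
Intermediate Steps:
M(s) = 2*s*(61 + s) (M(s) = (2*s)*(61 + s) = 2*s*(61 + s))
(-21705 - 7878)*(41867 + M(80)) = (-21705 - 7878)*(41867 + 2*80*(61 + 80)) = -29583*(41867 + 2*80*141) = -29583*(41867 + 22560) = -29583*64427 = -1905943941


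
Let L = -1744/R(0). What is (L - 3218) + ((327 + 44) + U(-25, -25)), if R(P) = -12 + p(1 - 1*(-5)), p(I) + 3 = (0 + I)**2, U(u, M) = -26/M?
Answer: -1537729/525 ≈ -2929.0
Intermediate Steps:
p(I) = -3 + I**2 (p(I) = -3 + (0 + I)**2 = -3 + I**2)
R(P) = 21 (R(P) = -12 + (-3 + (1 - 1*(-5))**2) = -12 + (-3 + (1 + 5)**2) = -12 + (-3 + 6**2) = -12 + (-3 + 36) = -12 + 33 = 21)
L = -1744/21 ≈ -83.048
(L - 3218) + ((327 + 44) + U(-25, -25)) = (-1744/21 - 3218) + ((327 + 44) - 26/(-25)) = -69322/21 + (371 - 26*(-1/25)) = -69322/21 + (371 + 26/25) = -69322/21 + 9301/25 = -1537729/525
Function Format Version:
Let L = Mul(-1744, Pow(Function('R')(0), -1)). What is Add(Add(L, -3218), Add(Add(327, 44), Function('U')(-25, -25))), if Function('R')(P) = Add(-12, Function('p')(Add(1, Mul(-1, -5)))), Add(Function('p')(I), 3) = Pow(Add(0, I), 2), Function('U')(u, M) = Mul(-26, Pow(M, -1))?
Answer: Rational(-1537729, 525) ≈ -2929.0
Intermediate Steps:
Function('p')(I) = Add(-3, Pow(I, 2)) (Function('p')(I) = Add(-3, Pow(Add(0, I), 2)) = Add(-3, Pow(I, 2)))
Function('R')(P) = 21 (Function('R')(P) = Add(-12, Add(-3, Pow(Add(1, Mul(-1, -5)), 2))) = Add(-12, Add(-3, Pow(Add(1, 5), 2))) = Add(-12, Add(-3, Pow(6, 2))) = Add(-12, Add(-3, 36)) = Add(-12, 33) = 21)
L = Rational(-1744, 21) (L = Mul(-1744, Pow(21, -1)) = Mul(-1744, Rational(1, 21)) = Rational(-1744, 21) ≈ -83.048)
Add(Add(L, -3218), Add(Add(327, 44), Function('U')(-25, -25))) = Add(Add(Rational(-1744, 21), -3218), Add(Add(327, 44), Mul(-26, Pow(-25, -1)))) = Add(Rational(-69322, 21), Add(371, Mul(-26, Rational(-1, 25)))) = Add(Rational(-69322, 21), Add(371, Rational(26, 25))) = Add(Rational(-69322, 21), Rational(9301, 25)) = Rational(-1537729, 525)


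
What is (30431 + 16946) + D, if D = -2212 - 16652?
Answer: 28513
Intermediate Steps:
D = -18864
(30431 + 16946) + D = (30431 + 16946) - 18864 = 47377 - 18864 = 28513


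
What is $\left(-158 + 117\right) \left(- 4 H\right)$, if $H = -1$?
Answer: $-164$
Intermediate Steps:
$\left(-158 + 117\right) \left(- 4 H\right) = \left(-158 + 117\right) \left(\left(-4\right) \left(-1\right)\right) = \left(-41\right) 4 = -164$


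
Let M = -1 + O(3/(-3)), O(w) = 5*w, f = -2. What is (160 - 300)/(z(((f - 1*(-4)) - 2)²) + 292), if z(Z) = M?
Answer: -70/143 ≈ -0.48951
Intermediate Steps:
M = -6 (M = -1 + 5*(3/(-3)) = -1 + 5*(3*(-⅓)) = -1 + 5*(-1) = -1 - 5 = -6)
z(Z) = -6
(160 - 300)/(z(((f - 1*(-4)) - 2)²) + 292) = (160 - 300)/(-6 + 292) = -140/286 = -140*1/286 = -70/143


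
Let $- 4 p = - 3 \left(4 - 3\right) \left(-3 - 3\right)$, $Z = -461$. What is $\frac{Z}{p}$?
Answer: $\frac{922}{9} \approx 102.44$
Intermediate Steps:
$p = - \frac{9}{2}$ ($p = - \frac{- 3 \left(4 - 3\right) \left(-3 - 3\right)}{4} = - \frac{\left(-3\right) 1 \left(-6\right)}{4} = - \frac{\left(-3\right) \left(-6\right)}{4} = \left(- \frac{1}{4}\right) 18 = - \frac{9}{2} \approx -4.5$)
$\frac{Z}{p} = - \frac{461}{- \frac{9}{2}} = \left(-461\right) \left(- \frac{2}{9}\right) = \frac{922}{9}$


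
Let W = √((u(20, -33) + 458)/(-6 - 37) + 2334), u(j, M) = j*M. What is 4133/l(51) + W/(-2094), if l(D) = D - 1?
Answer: 4133/50 - √1081063/45021 ≈ 82.637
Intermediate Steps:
l(D) = -1 + D
u(j, M) = M*j
W = 2*√1081063/43 (W = √((-33*20 + 458)/(-6 - 37) + 2334) = √((-660 + 458)/(-43) + 2334) = √(-202*(-1/43) + 2334) = √(202/43 + 2334) = √(100564/43) = 2*√1081063/43 ≈ 48.360)
4133/l(51) + W/(-2094) = 4133/(-1 + 51) + (2*√1081063/43)/(-2094) = 4133/50 + (2*√1081063/43)*(-1/2094) = 4133*(1/50) - √1081063/45021 = 4133/50 - √1081063/45021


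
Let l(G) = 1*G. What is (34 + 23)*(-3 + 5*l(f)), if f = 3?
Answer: 684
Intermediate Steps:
l(G) = G
(34 + 23)*(-3 + 5*l(f)) = (34 + 23)*(-3 + 5*3) = 57*(-3 + 15) = 57*12 = 684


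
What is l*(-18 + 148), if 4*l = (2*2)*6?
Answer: 780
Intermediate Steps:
l = 6 (l = ((2*2)*6)/4 = (4*6)/4 = (1/4)*24 = 6)
l*(-18 + 148) = 6*(-18 + 148) = 6*130 = 780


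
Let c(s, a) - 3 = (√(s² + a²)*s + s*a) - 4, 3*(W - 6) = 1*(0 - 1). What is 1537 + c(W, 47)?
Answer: 5407/3 + 17*√20170/9 ≈ 2070.6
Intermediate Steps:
W = 17/3 (W = 6 + (1*(0 - 1))/3 = 6 + (1*(-1))/3 = 6 + (⅓)*(-1) = 6 - ⅓ = 17/3 ≈ 5.6667)
c(s, a) = -1 + a*s + s*√(a² + s²) (c(s, a) = 3 + ((√(s² + a²)*s + s*a) - 4) = 3 + ((√(a² + s²)*s + a*s) - 4) = 3 + ((s*√(a² + s²) + a*s) - 4) = 3 + ((a*s + s*√(a² + s²)) - 4) = 3 + (-4 + a*s + s*√(a² + s²)) = -1 + a*s + s*√(a² + s²))
1537 + c(W, 47) = 1537 + (-1 + 47*(17/3) + 17*√(47² + (17/3)²)/3) = 1537 + (-1 + 799/3 + 17*√(2209 + 289/9)/3) = 1537 + (-1 + 799/3 + 17*√(20170/9)/3) = 1537 + (-1 + 799/3 + 17*(√20170/3)/3) = 1537 + (-1 + 799/3 + 17*√20170/9) = 1537 + (796/3 + 17*√20170/9) = 5407/3 + 17*√20170/9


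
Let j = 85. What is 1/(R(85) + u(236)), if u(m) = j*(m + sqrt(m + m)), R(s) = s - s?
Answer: 1/19890 - sqrt(118)/2347020 ≈ 4.5648e-5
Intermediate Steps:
R(s) = 0
u(m) = 85*m + 85*sqrt(2)*sqrt(m) (u(m) = 85*(m + sqrt(m + m)) = 85*(m + sqrt(2*m)) = 85*(m + sqrt(2)*sqrt(m)) = 85*m + 85*sqrt(2)*sqrt(m))
1/(R(85) + u(236)) = 1/(0 + (85*236 + 85*sqrt(2)*sqrt(236))) = 1/(0 + (20060 + 85*sqrt(2)*(2*sqrt(59)))) = 1/(0 + (20060 + 170*sqrt(118))) = 1/(20060 + 170*sqrt(118))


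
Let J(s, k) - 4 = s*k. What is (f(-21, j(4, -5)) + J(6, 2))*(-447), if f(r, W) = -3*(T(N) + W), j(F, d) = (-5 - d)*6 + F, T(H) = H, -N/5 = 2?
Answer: -15198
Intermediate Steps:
N = -10 (N = -5*2 = -10)
j(F, d) = -30 + F - 6*d (j(F, d) = (-30 - 6*d) + F = -30 + F - 6*d)
f(r, W) = 30 - 3*W (f(r, W) = -3*(-10 + W) = 30 - 3*W)
J(s, k) = 4 + k*s (J(s, k) = 4 + s*k = 4 + k*s)
(f(-21, j(4, -5)) + J(6, 2))*(-447) = ((30 - 3*(-30 + 4 - 6*(-5))) + (4 + 2*6))*(-447) = ((30 - 3*(-30 + 4 + 30)) + (4 + 12))*(-447) = ((30 - 3*4) + 16)*(-447) = ((30 - 12) + 16)*(-447) = (18 + 16)*(-447) = 34*(-447) = -15198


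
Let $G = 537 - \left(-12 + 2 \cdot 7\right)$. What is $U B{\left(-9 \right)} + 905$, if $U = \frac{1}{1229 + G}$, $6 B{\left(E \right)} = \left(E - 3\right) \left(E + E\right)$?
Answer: $\frac{44346}{49} \approx 905.02$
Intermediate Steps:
$G = 535$ ($G = 537 - \left(-12 + 14\right) = 537 - 2 = 535$)
$B{\left(E \right)} = \frac{E \left(-3 + E\right)}{3}$ ($B{\left(E \right)} = \frac{\left(E - 3\right) \left(E + E\right)}{6} = \frac{\left(-3 + E\right) 2 E}{6} = \frac{2 E \left(-3 + E\right)}{6} = \frac{E \left(-3 + E\right)}{3}$)
$U = \frac{1}{1764}$ ($U = \frac{1}{1229 + 535} = \frac{1}{1764} \approx 0.00056689$)
$U B{\left(-9 \right)} + 905 = \frac{\frac{1}{3} \left(-9\right) \left(-3 - 9\right)}{1764} + 905 = \frac{\frac{1}{3} \left(-9\right) \left(-12\right)}{1764} + 905 = \frac{1}{1764} \cdot 36 + 905 = \frac{1}{49} + 905 = \frac{44346}{49}$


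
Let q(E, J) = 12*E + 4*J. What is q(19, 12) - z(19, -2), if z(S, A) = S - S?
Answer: 276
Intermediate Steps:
q(E, J) = 4*J + 12*E
z(S, A) = 0
q(19, 12) - z(19, -2) = (4*12 + 12*19) - 1*0 = (48 + 228) + 0 = 276 + 0 = 276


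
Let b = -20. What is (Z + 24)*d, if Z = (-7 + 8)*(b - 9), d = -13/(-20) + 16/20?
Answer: -29/4 ≈ -7.2500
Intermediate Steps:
d = 29/20 (d = -13*(-1/20) + 16*(1/20) = 13/20 + 4/5 = 29/20 ≈ 1.4500)
Z = -29 (Z = (-7 + 8)*(-20 - 9) = 1*(-29) = -29)
(Z + 24)*d = (-29 + 24)*(29/20) = -5*29/20 = -29/4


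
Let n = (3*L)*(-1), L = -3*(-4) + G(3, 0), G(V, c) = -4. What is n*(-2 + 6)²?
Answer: -384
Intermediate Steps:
L = 8 (L = -3*(-4) - 4 = 12 - 4 = 8)
n = -24 (n = (3*8)*(-1) = 24*(-1) = -24)
n*(-2 + 6)² = -24*(-2 + 6)² = -24*4² = -24*16 = -384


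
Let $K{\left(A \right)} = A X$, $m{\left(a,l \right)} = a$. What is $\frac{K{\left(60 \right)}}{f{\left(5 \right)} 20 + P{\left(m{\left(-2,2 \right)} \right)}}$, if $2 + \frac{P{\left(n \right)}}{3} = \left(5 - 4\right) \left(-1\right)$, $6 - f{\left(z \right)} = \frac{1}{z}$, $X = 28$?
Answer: $\frac{1680}{107} \approx 15.701$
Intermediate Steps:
$f{\left(z \right)} = 6 - \frac{1}{z}$
$P{\left(n \right)} = -9$ ($P{\left(n \right)} = -6 + 3 \left(5 - 4\right) \left(-1\right) = -6 + 3 \cdot 1 \left(-1\right) = -6 + 3 \left(-1\right) = -6 - 3 = -9$)
$K{\left(A \right)} = 28 A$ ($K{\left(A \right)} = A 28 = 28 A$)
$\frac{K{\left(60 \right)}}{f{\left(5 \right)} 20 + P{\left(m{\left(-2,2 \right)} \right)}} = \frac{28 \cdot 60}{\left(6 - \frac{1}{5}\right) 20 - 9} = \frac{1680}{\left(6 - \frac{1}{5}\right) 20 - 9} = \frac{1680}{\frac{29}{5} \cdot 20 - 9} = \frac{1680}{116 - 9} = \frac{1680}{107}$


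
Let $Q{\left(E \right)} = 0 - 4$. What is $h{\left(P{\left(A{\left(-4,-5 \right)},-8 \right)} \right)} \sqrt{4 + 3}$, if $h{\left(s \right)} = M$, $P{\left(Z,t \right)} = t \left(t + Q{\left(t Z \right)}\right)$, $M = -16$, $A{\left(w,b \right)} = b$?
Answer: $- 16 \sqrt{7} \approx -42.332$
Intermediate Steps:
$Q{\left(E \right)} = -4$ ($Q{\left(E \right)} = 0 - 4 = -4$)
$P{\left(Z,t \right)} = t \left(-4 + t\right)$ ($P{\left(Z,t \right)} = t \left(t - 4\right) = t \left(-4 + t\right)$)
$h{\left(s \right)} = -16$
$h{\left(P{\left(A{\left(-4,-5 \right)},-8 \right)} \right)} \sqrt{4 + 3} = - 16 \sqrt{4 + 3} = - 16 \sqrt{7}$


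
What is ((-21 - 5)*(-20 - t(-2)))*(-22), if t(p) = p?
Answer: -10296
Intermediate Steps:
((-21 - 5)*(-20 - t(-2)))*(-22) = ((-21 - 5)*(-20 - 1*(-2)))*(-22) = -26*(-20 + 2)*(-22) = -26*(-18)*(-22) = 468*(-22) = -10296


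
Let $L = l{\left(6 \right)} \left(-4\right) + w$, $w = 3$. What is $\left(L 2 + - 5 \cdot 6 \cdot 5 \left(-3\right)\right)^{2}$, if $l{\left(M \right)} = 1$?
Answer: $200704$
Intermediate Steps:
$L = -1$ ($L = 1 \left(-4\right) + 3 = -4 + 3 = -1$)
$\left(L 2 + - 5 \cdot 6 \cdot 5 \left(-3\right)\right)^{2} = \left(\left(-1\right) 2 + - 5 \cdot 6 \cdot 5 \left(-3\right)\right)^{2} = \left(-2 + \left(-5\right) 30 \left(-3\right)\right)^{2} = \left(-2 - -450\right)^{2} = \left(-2 + 450\right)^{2} = 448^{2} = 200704$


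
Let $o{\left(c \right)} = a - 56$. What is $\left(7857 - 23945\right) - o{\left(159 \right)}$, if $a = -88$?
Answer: $-15944$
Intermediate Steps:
$o{\left(c \right)} = -144$ ($o{\left(c \right)} = -88 - 56 = -144$)
$\left(7857 - 23945\right) - o{\left(159 \right)} = \left(7857 - 23945\right) - -144 = \left(7857 - 23945\right) + 144 = -16088 + 144 = -15944$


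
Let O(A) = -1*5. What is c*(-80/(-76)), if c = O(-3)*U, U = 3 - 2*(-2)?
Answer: -700/19 ≈ -36.842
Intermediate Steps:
O(A) = -5
U = 7 (U = 3 + 4 = 7)
c = -35 (c = -5*7 = -35)
c*(-80/(-76)) = -(-2800)/(-76) = -(-2800)*(-1)/76 = -35*20/19 = -700/19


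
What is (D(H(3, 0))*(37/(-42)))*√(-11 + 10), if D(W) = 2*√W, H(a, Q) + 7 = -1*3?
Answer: 37*√10/21 ≈ 5.5716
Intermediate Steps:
H(a, Q) = -10 (H(a, Q) = -7 - 1*3 = -7 - 3 = -10)
(D(H(3, 0))*(37/(-42)))*√(-11 + 10) = ((2*√(-10))*(37/(-42)))*√(-11 + 10) = ((2*(I*√10))*(37*(-1/42)))*√(-1) = ((2*I*√10)*(-37/42))*I = (-37*I*√10/21)*I = 37*√10/21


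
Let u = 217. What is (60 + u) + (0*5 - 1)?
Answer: 276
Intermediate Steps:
(60 + u) + (0*5 - 1) = (60 + 217) + (0*5 - 1) = 277 + (0 - 1) = 277 - 1 = 276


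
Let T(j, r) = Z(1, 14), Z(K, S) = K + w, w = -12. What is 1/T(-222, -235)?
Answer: -1/11 ≈ -0.090909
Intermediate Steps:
Z(K, S) = -12 + K (Z(K, S) = K - 12 = -12 + K)
T(j, r) = -11 (T(j, r) = -12 + 1 = -11)
1/T(-222, -235) = 1/(-11) = -1/11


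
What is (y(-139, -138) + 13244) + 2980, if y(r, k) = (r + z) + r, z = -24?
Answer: 15922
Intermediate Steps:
y(r, k) = -24 + 2*r (y(r, k) = (r - 24) + r = (-24 + r) + r = -24 + 2*r)
(y(-139, -138) + 13244) + 2980 = ((-24 + 2*(-139)) + 13244) + 2980 = ((-24 - 278) + 13244) + 2980 = (-302 + 13244) + 2980 = 12942 + 2980 = 15922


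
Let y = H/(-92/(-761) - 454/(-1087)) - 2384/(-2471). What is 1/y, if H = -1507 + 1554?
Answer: 1100825558/97131406591 ≈ 0.011333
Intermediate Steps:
H = 47
y = 97131406591/1100825558 (y = 47/(-92/(-761) - 454/(-1087)) - 2384/(-2471) = 47/(-92*(-1/761) - 454*(-1/1087)) - 2384*(-1/2471) = 47/(92/761 + 454/1087) + 2384/2471 = 47/(445498/827207) + 2384/2471 = 47*(827207/445498) + 2384/2471 = 38878729/445498 + 2384/2471 = 97131406591/1100825558 ≈ 88.235)
1/y = 1/(97131406591/1100825558) = 1100825558/97131406591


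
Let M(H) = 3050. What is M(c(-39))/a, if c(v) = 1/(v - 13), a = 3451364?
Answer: 1525/1725682 ≈ 0.00088371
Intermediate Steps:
c(v) = 1/(-13 + v)
M(c(-39))/a = 3050/3451364 = 3050*(1/3451364) = 1525/1725682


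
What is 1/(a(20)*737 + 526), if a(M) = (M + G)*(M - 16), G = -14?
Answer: 1/18214 ≈ 5.4903e-5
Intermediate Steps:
a(M) = (-16 + M)*(-14 + M) (a(M) = (M - 14)*(M - 16) = (-14 + M)*(-16 + M) = (-16 + M)*(-14 + M))
1/(a(20)*737 + 526) = 1/((224 + 20**2 - 30*20)*737 + 526) = 1/((224 + 400 - 600)*737 + 526) = 1/(24*737 + 526) = 1/(17688 + 526) = 1/18214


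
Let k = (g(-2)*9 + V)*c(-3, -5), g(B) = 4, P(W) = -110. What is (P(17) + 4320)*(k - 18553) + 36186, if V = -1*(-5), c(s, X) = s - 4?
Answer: -79280214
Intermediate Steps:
c(s, X) = -4 + s
V = 5
k = -287 (k = (4*9 + 5)*(-4 - 3) = (36 + 5)*(-7) = 41*(-7) = -287)
(P(17) + 4320)*(k - 18553) + 36186 = (-110 + 4320)*(-287 - 18553) + 36186 = 4210*(-18840) + 36186 = -79316400 + 36186 = -79280214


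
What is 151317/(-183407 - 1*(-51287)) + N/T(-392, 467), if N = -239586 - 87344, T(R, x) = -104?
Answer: 599697981/190840 ≈ 3142.4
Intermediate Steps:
N = -326930
151317/(-183407 - 1*(-51287)) + N/T(-392, 467) = 151317/(-183407 - 1*(-51287)) - 326930/(-104) = 151317/(-183407 + 51287) - 326930*(-1/104) = 151317/(-132120) + 163465/52 = 151317*(-1/132120) + 163465/52 = -16813/14680 + 163465/52 = 599697981/190840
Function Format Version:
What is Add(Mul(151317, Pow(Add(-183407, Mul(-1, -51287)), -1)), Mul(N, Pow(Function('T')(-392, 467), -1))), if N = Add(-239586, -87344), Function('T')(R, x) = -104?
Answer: Rational(599697981, 190840) ≈ 3142.4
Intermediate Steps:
N = -326930
Add(Mul(151317, Pow(Add(-183407, Mul(-1, -51287)), -1)), Mul(N, Pow(Function('T')(-392, 467), -1))) = Add(Mul(151317, Pow(Add(-183407, Mul(-1, -51287)), -1)), Mul(-326930, Pow(-104, -1))) = Add(Mul(151317, Pow(Add(-183407, 51287), -1)), Mul(-326930, Rational(-1, 104))) = Add(Mul(151317, Pow(-132120, -1)), Rational(163465, 52)) = Add(Mul(151317, Rational(-1, 132120)), Rational(163465, 52)) = Add(Rational(-16813, 14680), Rational(163465, 52)) = Rational(599697981, 190840)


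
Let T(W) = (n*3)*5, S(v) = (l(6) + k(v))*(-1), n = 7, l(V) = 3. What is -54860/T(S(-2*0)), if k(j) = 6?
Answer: -10972/21 ≈ -522.48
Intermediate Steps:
S(v) = -9 (S(v) = (3 + 6)*(-1) = 9*(-1) = -9)
T(W) = 105 (T(W) = (7*3)*5 = 21*5 = 105)
-54860/T(S(-2*0)) = -54860/105 = -54860*1/105 = -10972/21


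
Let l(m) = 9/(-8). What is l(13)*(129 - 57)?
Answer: -81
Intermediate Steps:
l(m) = -9/8 (l(m) = 9*(-1/8) = -9/8)
l(13)*(129 - 57) = -9*(129 - 57)/8 = -9/8*72 = -81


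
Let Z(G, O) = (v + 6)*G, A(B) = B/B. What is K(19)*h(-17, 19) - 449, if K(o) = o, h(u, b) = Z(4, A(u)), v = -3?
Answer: -221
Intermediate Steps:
A(B) = 1
Z(G, O) = 3*G (Z(G, O) = (-3 + 6)*G = 3*G)
h(u, b) = 12 (h(u, b) = 3*4 = 12)
K(19)*h(-17, 19) - 449 = 19*12 - 449 = 228 - 449 = -221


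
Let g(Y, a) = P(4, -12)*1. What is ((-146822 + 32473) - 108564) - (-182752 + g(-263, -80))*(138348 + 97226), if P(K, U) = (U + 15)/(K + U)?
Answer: 172205940301/4 ≈ 4.3052e+10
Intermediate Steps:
P(K, U) = (15 + U)/(K + U)
g(Y, a) = -3/8 (g(Y, a) = ((15 - 12)/(4 - 12))*1 = (3/(-8))*1 = -⅛*3*1 = -3/8*1 = -3/8)
((-146822 + 32473) - 108564) - (-182752 + g(-263, -80))*(138348 + 97226) = ((-146822 + 32473) - 108564) - (-182752 - 3/8)*(138348 + 97226) = (-114349 - 108564) - (-1462019)*235574/8 = -222913 - 1*(-172206831953/4) = -222913 + 172206831953/4 = 172205940301/4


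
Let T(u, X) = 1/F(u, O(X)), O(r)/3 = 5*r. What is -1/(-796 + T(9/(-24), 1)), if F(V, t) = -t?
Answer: 15/11941 ≈ 0.0012562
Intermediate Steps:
O(r) = 15*r (O(r) = 3*(5*r) = 15*r)
T(u, X) = -1/(15*X) (T(u, X) = 1/(-15*X) = -1/(15*X))
-1/(-796 + T(9/(-24), 1)) = -1/(-796 - 1/15/1) = -1/(-796 - 1/15*1) = -1/(-796 - 1/15) = -1/(-11941/15) = -1*(-15/11941) = 15/11941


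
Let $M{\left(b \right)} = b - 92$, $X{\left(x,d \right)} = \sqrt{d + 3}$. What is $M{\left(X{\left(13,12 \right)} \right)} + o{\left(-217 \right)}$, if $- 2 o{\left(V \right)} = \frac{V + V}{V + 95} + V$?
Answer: $\frac{898}{61} + \sqrt{15} \approx 18.594$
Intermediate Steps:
$X{\left(x,d \right)} = \sqrt{3 + d}$
$M{\left(b \right)} = -92 + b$ ($M{\left(b \right)} = b - 92 = -92 + b$)
$o{\left(V \right)} = - \frac{V}{2} - \frac{V}{95 + V}$ ($o{\left(V \right)} = - \frac{\frac{V + V}{V + 95} + V}{2} = - \frac{\frac{2 V}{95 + V} + V}{2} = - \frac{V + \frac{2 V}{95 + V}}{2} = - \frac{V}{2} - \frac{V}{95 + V}$)
$M{\left(X{\left(13,12 \right)} \right)} + o{\left(-217 \right)} = \left(-92 + \sqrt{3 + 12}\right) - - \frac{217 \left(97 - 217\right)}{190 + 2 \left(-217\right)} = \left(-92 + \sqrt{15}\right) - \left(-217\right) \frac{1}{190 - 434} \left(-120\right) = \left(-92 + \sqrt{15}\right) - \left(-217\right) \frac{1}{-244} \left(-120\right) = \left(-92 + \sqrt{15}\right) - \left(-217\right) \left(- \frac{1}{244}\right) \left(-120\right) = \left(-92 + \sqrt{15}\right) + \frac{6510}{61} = \frac{898}{61} + \sqrt{15}$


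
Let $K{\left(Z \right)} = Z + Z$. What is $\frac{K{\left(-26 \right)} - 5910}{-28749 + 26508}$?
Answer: $\frac{5962}{2241} \approx 2.6604$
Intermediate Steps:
$K{\left(Z \right)} = 2 Z$
$\frac{K{\left(-26 \right)} - 5910}{-28749 + 26508} = \frac{2 \left(-26\right) - 5910}{-28749 + 26508} = \frac{-52 - 5910}{-2241} = \left(-5962\right) \left(- \frac{1}{2241}\right) = \frac{5962}{2241}$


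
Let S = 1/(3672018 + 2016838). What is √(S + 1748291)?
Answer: √14145021505537384758/2844428 ≈ 1322.2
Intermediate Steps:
S = 1/5688856 ≈ 1.7578e-7
√(S + 1748291) = √(1/5688856 + 1748291) = √(9945775745097/5688856) = √14145021505537384758/2844428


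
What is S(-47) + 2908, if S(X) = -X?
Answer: 2955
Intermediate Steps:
S(-47) + 2908 = -1*(-47) + 2908 = 47 + 2908 = 2955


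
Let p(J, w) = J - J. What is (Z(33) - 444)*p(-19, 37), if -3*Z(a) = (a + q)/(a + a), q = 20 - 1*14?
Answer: 0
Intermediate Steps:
q = 6 (q = 20 - 14 = 6)
p(J, w) = 0
Z(a) = -(6 + a)/(6*a) (Z(a) = -(a + 6)/(3*(a + a)) = -(6 + a)/(3*(2*a)) = -(6 + a)*1/(2*a)/3 = -(6 + a)/(6*a))
(Z(33) - 444)*p(-19, 37) = ((⅙)*(-6 - 1*33)/33 - 444)*0 = ((⅙)*(1/33)*(-6 - 33) - 444)*0 = ((⅙)*(1/33)*(-39) - 444)*0 = (-13/66 - 444)*0 = -29317/66*0 = 0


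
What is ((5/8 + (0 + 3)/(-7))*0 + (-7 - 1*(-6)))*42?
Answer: -42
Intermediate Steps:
((5/8 + (0 + 3)/(-7))*0 + (-7 - 1*(-6)))*42 = ((5*(1/8) + 3*(-1/7))*0 + (-7 + 6))*42 = ((5/8 - 3/7)*0 - 1)*42 = ((11/56)*0 - 1)*42 = (0 - 1)*42 = -1*42 = -42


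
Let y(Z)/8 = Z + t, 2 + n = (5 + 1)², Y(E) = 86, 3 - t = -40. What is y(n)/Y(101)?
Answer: 308/43 ≈ 7.1628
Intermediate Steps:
t = 43 (t = 3 - 1*(-40) = 3 + 40 = 43)
n = 34 (n = -2 + (5 + 1)² = -2 + 6² = -2 + 36 = 34)
y(Z) = 344 + 8*Z (y(Z) = 8*(Z + 43) = 8*(43 + Z) = 344 + 8*Z)
y(n)/Y(101) = (344 + 8*34)/86 = (344 + 272)*(1/86) = 616*(1/86) = 308/43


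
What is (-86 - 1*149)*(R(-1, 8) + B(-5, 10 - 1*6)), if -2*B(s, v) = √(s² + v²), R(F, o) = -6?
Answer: 1410 + 235*√41/2 ≈ 2162.4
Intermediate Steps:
B(s, v) = -√(s² + v²)/2
(-86 - 1*149)*(R(-1, 8) + B(-5, 10 - 1*6)) = (-86 - 1*149)*(-6 - √((-5)² + (10 - 1*6)²)/2) = (-86 - 149)*(-6 - √(25 + (10 - 6)²)/2) = -235*(-6 - √(25 + 4²)/2) = -235*(-6 - √(25 + 16)/2) = -235*(-6 - √41/2) = 1410 + 235*√41/2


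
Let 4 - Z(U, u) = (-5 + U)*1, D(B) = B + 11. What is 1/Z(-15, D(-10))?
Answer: 1/24 ≈ 0.041667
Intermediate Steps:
D(B) = 11 + B
Z(U, u) = 9 - U (Z(U, u) = 4 - (-5 + U) = 4 + (5 - U) = 9 - U)
1/Z(-15, D(-10)) = 1/(9 - 1*(-15)) = 1/(9 + 15) = 1/24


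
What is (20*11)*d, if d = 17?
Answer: 3740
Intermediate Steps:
(20*11)*d = (20*11)*17 = 220*17 = 3740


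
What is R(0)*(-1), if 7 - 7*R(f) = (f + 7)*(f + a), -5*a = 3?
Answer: -8/5 ≈ -1.6000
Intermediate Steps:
a = -⅗ (a = -⅕*3 = -⅗ ≈ -0.60000)
R(f) = 1 - (7 + f)*(-⅗ + f)/7 (R(f) = 1 - (f + 7)*(f - ⅗)/7 = 1 - (7 + f)*(-⅗ + f)/7)
R(0)*(-1) = (8/5 - 32/35*0 - ⅐*0²)*(-1) = (8/5 + 0 - ⅐*0)*(-1) = (8/5 + 0 + 0)*(-1) = (8/5)*(-1) = -8/5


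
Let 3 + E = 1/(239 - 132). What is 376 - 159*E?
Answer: 91112/107 ≈ 851.51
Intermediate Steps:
E = -320/107 (E = -3 + 1/(239 - 132) = -3 + 1/107 = -320/107 ≈ -2.9907)
376 - 159*E = 376 - 159*(-320/107) = 376 + 50880/107 = 91112/107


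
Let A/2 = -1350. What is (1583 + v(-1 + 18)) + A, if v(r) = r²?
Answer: -828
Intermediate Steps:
A = -2700 (A = 2*(-1350) = -2700)
(1583 + v(-1 + 18)) + A = (1583 + (-1 + 18)²) - 2700 = (1583 + 17²) - 2700 = (1583 + 289) - 2700 = 1872 - 2700 = -828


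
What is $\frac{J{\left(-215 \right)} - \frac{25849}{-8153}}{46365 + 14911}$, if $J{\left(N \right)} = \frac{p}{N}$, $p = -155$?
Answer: $\frac{682125}{10741039402} \approx 6.3506 \cdot 10^{-5}$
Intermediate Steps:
$J{\left(N \right)} = - \frac{155}{N}$
$\frac{J{\left(-215 \right)} - \frac{25849}{-8153}}{46365 + 14911} = \frac{- \frac{155}{-215} - \frac{25849}{-8153}}{46365 + 14911} = \frac{\left(-155\right) \left(- \frac{1}{215}\right) - - \frac{25849}{8153}}{61276} = \left(\frac{31}{43} + \frac{25849}{8153}\right) \frac{1}{61276} = \frac{1364250}{350579} \cdot \frac{1}{61276} = \frac{682125}{10741039402}$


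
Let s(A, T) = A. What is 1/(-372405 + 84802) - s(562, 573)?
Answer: -161632887/287603 ≈ -562.00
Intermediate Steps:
1/(-372405 + 84802) - s(562, 573) = 1/(-372405 + 84802) - 1*562 = 1/(-287603) - 562 = -1/287603 - 562 = -161632887/287603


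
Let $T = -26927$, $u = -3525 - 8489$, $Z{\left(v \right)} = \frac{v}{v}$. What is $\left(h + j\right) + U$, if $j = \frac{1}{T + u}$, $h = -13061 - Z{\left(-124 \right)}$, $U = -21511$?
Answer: $- \frac{1346307194}{38941} \approx -34573.0$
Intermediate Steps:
$Z{\left(v \right)} = 1$
$u = -12014$
$h = -13062$ ($h = -13061 - 1 = -13062$)
$j = - \frac{1}{38941}$ ($j = \frac{1}{-26927 - 12014} = \frac{1}{-38941} = - \frac{1}{38941} \approx -2.568 \cdot 10^{-5}$)
$\left(h + j\right) + U = \left(-13062 - \frac{1}{38941}\right) - 21511 = - \frac{508647343}{38941} - 21511 = - \frac{1346307194}{38941}$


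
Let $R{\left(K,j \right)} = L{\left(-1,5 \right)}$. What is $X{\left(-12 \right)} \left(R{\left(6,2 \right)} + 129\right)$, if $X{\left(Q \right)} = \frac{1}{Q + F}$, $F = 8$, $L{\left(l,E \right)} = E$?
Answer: $- \frac{67}{2} \approx -33.5$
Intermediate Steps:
$R{\left(K,j \right)} = 5$
$X{\left(Q \right)} = \frac{1}{8 + Q}$ ($X{\left(Q \right)} = \frac{1}{Q + 8} = \frac{1}{8 + Q}$)
$X{\left(-12 \right)} \left(R{\left(6,2 \right)} + 129\right) = \frac{5 + 129}{8 - 12} = \frac{1}{-4} \cdot 134 = \left(- \frac{1}{4}\right) 134 = - \frac{67}{2}$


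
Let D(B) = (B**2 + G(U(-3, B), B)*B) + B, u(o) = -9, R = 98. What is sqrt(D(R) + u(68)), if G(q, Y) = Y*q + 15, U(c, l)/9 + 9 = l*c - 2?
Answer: I*sqrt(26351817) ≈ 5133.4*I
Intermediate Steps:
U(c, l) = -99 + 9*c*l (U(c, l) = -81 + 9*(l*c - 2) = -81 + 9*(c*l - 2) = -81 + 9*(-2 + c*l) = -81 + (-18 + 9*c*l) = -99 + 9*c*l)
G(q, Y) = 15 + Y*q
D(B) = B + B**2 + B*(15 + B*(-99 - 27*B)) (D(B) = (B**2 + (15 + B*(-99 + 9*(-3)*B))*B) + B = (B**2 + (15 + B*(-99 - 27*B))*B) + B = (B**2 + B*(15 + B*(-99 - 27*B))) + B = B + B**2 + B*(15 + B*(-99 - 27*B)))
sqrt(D(R) + u(68)) = sqrt(98*(16 - 98*98 - 27*98**2) - 9) = sqrt(98*(16 - 9604 - 27*9604) - 9) = sqrt(98*(16 - 9604 - 259308) - 9) = sqrt(98*(-268896) - 9) = sqrt(-26351808 - 9) = sqrt(-26351817) = I*sqrt(26351817)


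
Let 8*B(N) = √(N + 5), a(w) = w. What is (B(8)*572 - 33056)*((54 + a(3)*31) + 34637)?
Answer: -1149819904 + 2487056*√13 ≈ -1.1409e+9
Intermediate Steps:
B(N) = √(5 + N)/8 (B(N) = √(N + 5)/8 = √(5 + N)/8)
(B(8)*572 - 33056)*((54 + a(3)*31) + 34637) = ((√(5 + 8)/8)*572 - 33056)*((54 + 3*31) + 34637) = ((√13/8)*572 - 33056)*((54 + 93) + 34637) = (143*√13/2 - 33056)*(147 + 34637) = (-33056 + 143*√13/2)*34784 = -1149819904 + 2487056*√13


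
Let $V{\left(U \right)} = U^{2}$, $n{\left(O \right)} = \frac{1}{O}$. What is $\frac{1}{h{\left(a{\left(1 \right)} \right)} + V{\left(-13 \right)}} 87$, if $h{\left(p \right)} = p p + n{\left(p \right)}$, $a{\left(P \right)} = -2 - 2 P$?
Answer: $\frac{348}{739} \approx 0.47091$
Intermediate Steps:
$h{\left(p \right)} = \frac{1}{p} + p^{2}$ ($h{\left(p \right)} = p p + \frac{1}{p} = p^{2} + \frac{1}{p} = \frac{1}{p} + p^{2}$)
$\frac{1}{h{\left(a{\left(1 \right)} \right)} + V{\left(-13 \right)}} 87 = \frac{1}{\frac{1 + \left(-2 - 2\right)^{3}}{-2 - 2} + \left(-13\right)^{2}} \cdot 87 = \frac{1}{\frac{1 + \left(-2 - 2\right)^{3}}{-2 - 2} + 169} \cdot 87 = \frac{1}{\frac{1 + \left(-4\right)^{3}}{-4} + 169} \cdot 87 = \frac{1}{- \frac{1 - 64}{4} + 169} \cdot 87 = \frac{1}{\left(- \frac{1}{4}\right) \left(-63\right) + 169} \cdot 87 = \frac{1}{\frac{63}{4} + 169} \cdot 87 = \frac{1}{\frac{739}{4}} \cdot 87 = \frac{4}{739} \cdot 87 = \frac{348}{739}$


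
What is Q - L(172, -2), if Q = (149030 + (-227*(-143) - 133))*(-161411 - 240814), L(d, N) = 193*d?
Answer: -72946754746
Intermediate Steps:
Q = -72946721550 (Q = (149030 + (32461 - 133))*(-402225) = (149030 + 32328)*(-402225) = 181358*(-402225) = -72946721550)
Q - L(172, -2) = -72946721550 - 193*172 = -72946721550 - 1*33196 = -72946721550 - 33196 = -72946754746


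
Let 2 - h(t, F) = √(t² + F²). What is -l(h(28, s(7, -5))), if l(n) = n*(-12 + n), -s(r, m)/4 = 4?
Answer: -1020 - 32*√65 ≈ -1278.0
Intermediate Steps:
s(r, m) = -16 (s(r, m) = -4*4 = -16)
h(t, F) = 2 - √(F² + t²) (h(t, F) = 2 - √(t² + F²) = 2 - √(F² + t²))
-l(h(28, s(7, -5))) = -(2 - √((-16)² + 28²))*(-12 + (2 - √((-16)² + 28²))) = -(2 - √(256 + 784))*(-12 + (2 - √(256 + 784))) = -(2 - √1040)*(-12 + (2 - √1040)) = -(2 - 4*√65)*(-12 + (2 - 4*√65)) = -(2 - 4*√65)*(-10 - 4*√65) = -(-10 - 4*√65)*(2 - 4*√65)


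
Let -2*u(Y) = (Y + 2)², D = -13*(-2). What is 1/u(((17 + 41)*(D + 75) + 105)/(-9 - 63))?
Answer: -10368/33860761 ≈ -0.00030620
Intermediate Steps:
D = 26
u(Y) = -(2 + Y)²/2 (u(Y) = -(Y + 2)²/2 = -(2 + Y)²/2)
1/u(((17 + 41)*(D + 75) + 105)/(-9 - 63)) = 1/(-(2 + ((17 + 41)*(26 + 75) + 105)/(-9 - 63))²/2) = 1/(-(2 + (58*101 + 105)/(-72))²/2) = 1/(-(2 + (5858 + 105)*(-1/72))²/2) = 1/(-(2 + 5963*(-1/72))²/2) = 1/(-(2 - 5963/72)²/2) = 1/(-(-5819/72)²/2) = 1/(-½*33860761/5184) = 1/(-33860761/10368) = -10368/33860761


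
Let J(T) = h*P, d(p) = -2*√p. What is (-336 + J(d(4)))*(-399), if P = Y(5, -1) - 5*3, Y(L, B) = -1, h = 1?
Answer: 140448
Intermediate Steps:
P = -16 (P = -1 - 5*3 = -1 - 15 = -16)
J(T) = -16 (J(T) = 1*(-16) = -16)
(-336 + J(d(4)))*(-399) = (-336 - 16)*(-399) = -352*(-399) = 140448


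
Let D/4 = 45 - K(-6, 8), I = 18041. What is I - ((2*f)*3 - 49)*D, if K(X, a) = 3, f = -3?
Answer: 29297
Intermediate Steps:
D = 168 (D = 4*(45 - 1*3) = 4*(45 - 3) = 4*42 = 168)
I - ((2*f)*3 - 49)*D = 18041 - ((2*(-3))*3 - 49)*168 = 18041 - (-6*3 - 49)*168 = 18041 - (-18 - 49)*168 = 18041 - (-67)*168 = 18041 - 1*(-11256) = 18041 + 11256 = 29297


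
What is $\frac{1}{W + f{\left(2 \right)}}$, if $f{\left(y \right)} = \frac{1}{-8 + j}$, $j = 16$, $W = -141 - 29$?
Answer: $- \frac{8}{1359} \approx -0.0058867$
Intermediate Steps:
$W = -170$
$f{\left(y \right)} = \frac{1}{8}$ ($f{\left(y \right)} = \frac{1}{-8 + 16} = \frac{1}{8}$)
$\frac{1}{W + f{\left(2 \right)}} = \frac{1}{-170 + \frac{1}{8}} = \frac{1}{- \frac{1359}{8}} = - \frac{8}{1359}$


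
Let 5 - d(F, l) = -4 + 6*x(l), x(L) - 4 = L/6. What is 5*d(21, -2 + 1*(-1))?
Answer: -60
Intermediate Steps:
x(L) = 4 + L/6
d(F, l) = -15 - l (d(F, l) = 5 - (-4 + 6*(4 + l/6)) = 5 - (-4 + (24 + l)) = 5 - (20 + l) = 5 + (-20 - l) = -15 - l)
5*d(21, -2 + 1*(-1)) = 5*(-15 - (-2 + 1*(-1))) = 5*(-15 - (-2 - 1)) = 5*(-15 - 1*(-3)) = 5*(-15 + 3) = 5*(-12) = -60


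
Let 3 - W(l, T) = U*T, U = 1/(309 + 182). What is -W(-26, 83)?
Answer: -1390/491 ≈ -2.8310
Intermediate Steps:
U = 1/491 ≈ 0.0020367
W(l, T) = 3 - T/491
-W(-26, 83) = -(3 - 1/491*83) = -(3 - 83/491) = -1*1390/491 = -1390/491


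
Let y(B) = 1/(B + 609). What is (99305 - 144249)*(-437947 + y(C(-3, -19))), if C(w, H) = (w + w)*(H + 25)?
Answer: 11278410506720/573 ≈ 1.9683e+10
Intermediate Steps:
C(w, H) = 2*w*(25 + H) (C(w, H) = (2*w)*(25 + H) = 2*w*(25 + H))
y(B) = 1/(609 + B)
(99305 - 144249)*(-437947 + y(C(-3, -19))) = (99305 - 144249)*(-437947 + 1/(609 + 2*(-3)*(25 - 19))) = -44944*(-437947 + 1/(609 + 2*(-3)*6)) = -44944*(-437947 + 1/(609 - 36)) = -44944*(-437947 + 1/573) = -44944*(-250943630/573) = 11278410506720/573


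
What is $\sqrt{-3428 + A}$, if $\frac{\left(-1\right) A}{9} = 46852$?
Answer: $2 i \sqrt{106274} \approx 651.99 i$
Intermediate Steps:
$A = -421668$ ($A = \left(-9\right) 46852 = -421668$)
$\sqrt{-3428 + A} = \sqrt{-3428 - 421668} = \sqrt{-425096} = 2 i \sqrt{106274}$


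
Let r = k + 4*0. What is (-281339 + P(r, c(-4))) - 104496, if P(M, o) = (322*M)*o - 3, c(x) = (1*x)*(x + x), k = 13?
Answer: -251886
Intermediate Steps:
c(x) = 2*x² (c(x) = x*(2*x) = 2*x²)
r = 13 (r = 13 + 4*0 = 13 + 0 = 13)
P(M, o) = -3 + 322*M*o (P(M, o) = 322*M*o - 3 = -3 + 322*M*o)
(-281339 + P(r, c(-4))) - 104496 = (-281339 + (-3 + 322*13*(2*(-4)²))) - 104496 = (-281339 + (-3 + 322*13*(2*16))) - 104496 = (-281339 + (-3 + 322*13*32)) - 104496 = (-281339 + (-3 + 133952)) - 104496 = (-281339 + 133949) - 104496 = -147390 - 104496 = -251886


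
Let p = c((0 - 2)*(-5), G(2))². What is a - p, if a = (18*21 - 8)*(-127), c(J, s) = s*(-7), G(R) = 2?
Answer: -47186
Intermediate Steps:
c(J, s) = -7*s
p = 196 (p = (-7*2)² = (-14)² = 196)
a = -46990 (a = (378 - 8)*(-127) = 370*(-127) = -46990)
a - p = -46990 - 1*196 = -46990 - 196 = -47186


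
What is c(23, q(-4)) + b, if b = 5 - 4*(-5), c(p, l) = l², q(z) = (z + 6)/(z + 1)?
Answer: 229/9 ≈ 25.444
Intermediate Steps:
q(z) = (6 + z)/(1 + z)
b = 25 (b = 5 + 20 = 25)
c(23, q(-4)) + b = ((6 - 4)/(1 - 4))² + 25 = (2/(-3))² + 25 = (-⅓*2)² + 25 = (-⅔)² + 25 = 4/9 + 25 = 229/9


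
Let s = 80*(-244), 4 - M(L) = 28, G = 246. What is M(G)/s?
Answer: 3/2440 ≈ 0.0012295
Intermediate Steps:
M(L) = -24 (M(L) = 4 - 1*28 = 4 - 28 = -24)
s = -19520
M(G)/s = -24/(-19520) = -24*(-1/19520) = 3/2440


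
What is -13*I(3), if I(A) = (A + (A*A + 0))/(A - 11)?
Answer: 39/2 ≈ 19.500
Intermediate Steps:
I(A) = (A + A**2)/(-11 + A) (I(A) = (A + (A**2 + 0))/(-11 + A) = (A + A**2)/(-11 + A))
-13*I(3) = -39*(1 + 3)/(-11 + 3) = -39*4/(-8) = -39*(-1)*4/8 = -13*(-3/2) = 39/2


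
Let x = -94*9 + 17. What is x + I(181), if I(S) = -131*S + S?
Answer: -24359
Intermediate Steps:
I(S) = -130*S
x = -829 (x = -846 + 17 = -829)
x + I(181) = -829 - 130*181 = -829 - 23530 = -24359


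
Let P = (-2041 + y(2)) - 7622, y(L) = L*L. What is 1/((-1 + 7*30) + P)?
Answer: -1/9450 ≈ -0.00010582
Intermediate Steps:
y(L) = L²
P = -9659 (P = (-2041 + 2²) - 7622 = (-2041 + 4) - 7622 = -2037 - 7622 = -9659)
1/((-1 + 7*30) + P) = 1/((-1 + 7*30) - 9659) = 1/((-1 + 210) - 9659) = 1/(209 - 9659) = 1/(-9450) = -1/9450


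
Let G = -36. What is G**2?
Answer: 1296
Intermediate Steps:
G**2 = (-36)**2 = 1296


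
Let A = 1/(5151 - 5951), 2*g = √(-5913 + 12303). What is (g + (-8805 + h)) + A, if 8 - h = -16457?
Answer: 6127999/800 + 3*√710/2 ≈ 7700.0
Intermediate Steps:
h = 16465 (h = 8 - 1*(-16457) = 8 + 16457 = 16465)
g = 3*√710/2 (g = √(-5913 + 12303)/2 = √6390/2 = (3*√710)/2 = 3*√710/2 ≈ 39.969)
A = -1/800 (A = 1/(-800) = -1/800 ≈ -0.0012500)
(g + (-8805 + h)) + A = (3*√710/2 + (-8805 + 16465)) - 1/800 = (3*√710/2 + 7660) - 1/800 = (7660 + 3*√710/2) - 1/800 = 6127999/800 + 3*√710/2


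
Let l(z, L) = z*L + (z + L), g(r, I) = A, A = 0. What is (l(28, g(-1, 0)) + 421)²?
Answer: 201601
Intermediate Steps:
g(r, I) = 0
l(z, L) = L + z + L*z (l(z, L) = L*z + (L + z) = L + z + L*z)
(l(28, g(-1, 0)) + 421)² = ((0 + 28 + 0*28) + 421)² = ((0 + 28 + 0) + 421)² = (28 + 421)² = 449² = 201601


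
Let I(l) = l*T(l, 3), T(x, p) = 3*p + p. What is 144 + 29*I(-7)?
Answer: -2292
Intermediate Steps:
T(x, p) = 4*p
I(l) = 12*l (I(l) = l*(4*3) = l*12 = 12*l)
144 + 29*I(-7) = 144 + 29*(12*(-7)) = 144 + 29*(-84) = 144 - 2436 = -2292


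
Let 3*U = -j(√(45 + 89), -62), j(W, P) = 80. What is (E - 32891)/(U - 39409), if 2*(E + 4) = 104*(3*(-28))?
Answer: 111789/118307 ≈ 0.94491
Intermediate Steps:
E = -4372 (E = -4 + (104*(3*(-28)))/2 = -4 + (104*(-84))/2 = -4 + (½)*(-8736) = -4 - 4368 = -4372)
U = -80/3 (U = (-1*80)/3 = (⅓)*(-80) = -80/3 ≈ -26.667)
(E - 32891)/(U - 39409) = (-4372 - 32891)/(-80/3 - 39409) = -37263/(-118307/3) = -37263*(-3/118307) = 111789/118307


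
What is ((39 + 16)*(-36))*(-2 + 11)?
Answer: -17820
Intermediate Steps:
((39 + 16)*(-36))*(-2 + 11) = (55*(-36))*9 = -1980*9 = -17820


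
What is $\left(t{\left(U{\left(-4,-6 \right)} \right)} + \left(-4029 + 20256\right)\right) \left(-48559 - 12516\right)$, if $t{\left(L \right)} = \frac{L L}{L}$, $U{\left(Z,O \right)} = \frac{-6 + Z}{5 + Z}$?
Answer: $-990453275$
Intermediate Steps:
$U{\left(Z,O \right)} = \frac{-6 + Z}{5 + Z}$
$t{\left(L \right)} = L$ ($t{\left(L \right)} = \frac{L^{2}}{L} = L$)
$\left(t{\left(U{\left(-4,-6 \right)} \right)} + \left(-4029 + 20256\right)\right) \left(-48559 - 12516\right) = \left(\frac{-6 - 4}{5 - 4} + \left(-4029 + 20256\right)\right) \left(-48559 - 12516\right) = \left(1^{-1} \left(-10\right) + 16227\right) \left(-61075\right) = \left(1 \left(-10\right) + 16227\right) \left(-61075\right) = \left(-10 + 16227\right) \left(-61075\right) = 16217 \left(-61075\right) = -990453275$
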